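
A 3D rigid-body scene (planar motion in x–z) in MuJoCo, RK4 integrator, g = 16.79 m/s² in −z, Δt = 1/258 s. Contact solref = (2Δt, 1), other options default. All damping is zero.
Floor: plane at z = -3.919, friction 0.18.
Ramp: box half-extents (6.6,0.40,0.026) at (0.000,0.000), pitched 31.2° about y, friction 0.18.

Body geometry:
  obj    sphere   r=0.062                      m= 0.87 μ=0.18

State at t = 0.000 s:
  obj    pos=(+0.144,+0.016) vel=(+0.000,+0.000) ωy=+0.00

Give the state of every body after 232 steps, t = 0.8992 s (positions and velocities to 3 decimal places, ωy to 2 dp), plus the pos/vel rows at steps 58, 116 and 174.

State at t = 0.8992 s:
  obj    pos=(+2.293,-1.286) vel=(+4.779,-2.894) ωy=+90.08

Key-timestep trajectory:
   step    t(s)  obj.x    obj.z    obj.vx   obj.vz 
     58  0.2248   +0.278  -0.066  +1.195  -0.724
    116  0.4496   +0.681  -0.310  +2.390  -1.447
    174  0.6744   +1.353  -0.716  +3.584  -2.171


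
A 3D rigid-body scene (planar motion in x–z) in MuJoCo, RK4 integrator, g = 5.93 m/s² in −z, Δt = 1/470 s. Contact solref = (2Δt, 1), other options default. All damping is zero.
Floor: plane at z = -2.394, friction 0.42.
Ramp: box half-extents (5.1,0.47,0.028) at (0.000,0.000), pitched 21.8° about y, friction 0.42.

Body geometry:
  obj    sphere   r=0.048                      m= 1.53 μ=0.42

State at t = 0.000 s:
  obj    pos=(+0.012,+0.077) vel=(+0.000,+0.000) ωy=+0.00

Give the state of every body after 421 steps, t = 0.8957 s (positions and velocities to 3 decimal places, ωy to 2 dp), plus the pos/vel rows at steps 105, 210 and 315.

State at t = 0.8957 s:
  obj    pos=(+0.598,-0.157) vel=(+1.308,-0.523) ωy=+29.35

Key-timestep trajectory:
   step    t(s)  obj.x    obj.z    obj.vx   obj.vz 
    105  0.2234   +0.048  +0.062  +0.326  -0.131
    210  0.4468   +0.158  +0.019  +0.653  -0.261
    315  0.6702   +0.340  -0.054  +0.979  -0.392


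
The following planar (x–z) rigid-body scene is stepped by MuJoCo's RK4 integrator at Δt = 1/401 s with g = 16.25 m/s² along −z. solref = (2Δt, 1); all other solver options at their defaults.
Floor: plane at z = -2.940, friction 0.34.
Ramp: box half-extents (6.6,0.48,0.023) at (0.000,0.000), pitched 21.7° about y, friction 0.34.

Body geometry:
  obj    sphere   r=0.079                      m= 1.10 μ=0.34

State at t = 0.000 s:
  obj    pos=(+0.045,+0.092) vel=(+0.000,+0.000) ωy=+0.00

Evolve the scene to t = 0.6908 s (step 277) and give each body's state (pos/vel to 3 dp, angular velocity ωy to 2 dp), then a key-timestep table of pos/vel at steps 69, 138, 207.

State at t = 0.6908 s:
  obj    pos=(+0.996,-0.287) vel=(+2.755,-1.096) ωy=+37.52

Key-timestep trajectory:
   step    t(s)  obj.x    obj.z    obj.vx   obj.vz 
     69  0.1721   +0.104  +0.068  +0.686  -0.273
    138  0.3441   +0.281  -0.002  +1.372  -0.546
    207  0.5162   +0.576  -0.120  +2.059  -0.819


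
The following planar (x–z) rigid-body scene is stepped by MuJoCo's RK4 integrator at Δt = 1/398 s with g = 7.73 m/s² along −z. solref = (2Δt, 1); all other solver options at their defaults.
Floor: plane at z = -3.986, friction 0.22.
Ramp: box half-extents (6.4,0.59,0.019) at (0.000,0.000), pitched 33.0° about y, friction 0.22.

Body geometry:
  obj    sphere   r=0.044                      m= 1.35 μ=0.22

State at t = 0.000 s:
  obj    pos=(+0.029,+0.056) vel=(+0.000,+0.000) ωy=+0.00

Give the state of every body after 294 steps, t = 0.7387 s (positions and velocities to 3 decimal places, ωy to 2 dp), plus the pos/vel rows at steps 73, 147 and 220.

State at t = 0.7387 s:
  obj    pos=(+0.717,-0.391) vel=(+1.863,-1.210) ωy=+50.48

Key-timestep trajectory:
   step    t(s)  obj.x    obj.z    obj.vx   obj.vz 
     73  0.1834   +0.072  +0.029  +0.463  -0.300
    147  0.3693   +0.201  -0.056  +0.932  -0.605
    220  0.5528   +0.415  -0.194  +1.394  -0.905


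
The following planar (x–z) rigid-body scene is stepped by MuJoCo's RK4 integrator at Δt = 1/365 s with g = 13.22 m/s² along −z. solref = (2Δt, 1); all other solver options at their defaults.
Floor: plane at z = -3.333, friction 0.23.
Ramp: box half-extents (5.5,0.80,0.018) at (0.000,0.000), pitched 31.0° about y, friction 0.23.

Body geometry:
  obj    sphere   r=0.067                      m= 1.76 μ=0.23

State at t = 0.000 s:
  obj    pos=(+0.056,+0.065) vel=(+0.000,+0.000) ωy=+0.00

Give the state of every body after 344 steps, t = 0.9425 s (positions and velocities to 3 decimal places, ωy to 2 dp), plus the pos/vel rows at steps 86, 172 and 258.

State at t = 0.9425 s:
  obj    pos=(+1.908,-1.047) vel=(+3.929,-2.361) ωy=+68.40

Key-timestep trajectory:
   step    t(s)  obj.x    obj.z    obj.vx   obj.vz 
     86  0.2356   +0.172  -0.004  +0.982  -0.590
    172  0.4712   +0.519  -0.213  +1.965  -1.180
    258  0.7068   +1.098  -0.560  +2.947  -1.771


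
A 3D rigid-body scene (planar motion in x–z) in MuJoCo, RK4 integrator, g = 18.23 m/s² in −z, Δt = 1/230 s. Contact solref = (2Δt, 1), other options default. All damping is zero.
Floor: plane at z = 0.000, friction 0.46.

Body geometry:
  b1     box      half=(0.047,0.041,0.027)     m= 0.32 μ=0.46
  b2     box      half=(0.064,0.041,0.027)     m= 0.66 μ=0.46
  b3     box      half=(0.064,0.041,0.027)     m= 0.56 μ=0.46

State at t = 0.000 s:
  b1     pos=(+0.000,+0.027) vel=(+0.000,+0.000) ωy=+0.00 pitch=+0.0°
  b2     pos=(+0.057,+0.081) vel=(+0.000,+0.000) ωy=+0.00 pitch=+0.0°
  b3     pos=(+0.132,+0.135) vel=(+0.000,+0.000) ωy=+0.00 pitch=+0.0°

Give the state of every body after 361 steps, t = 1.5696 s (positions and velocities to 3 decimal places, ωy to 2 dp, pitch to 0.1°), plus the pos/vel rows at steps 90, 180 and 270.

State at t = 1.5696 s:
  b1     pos=(-0.003,+0.027) vel=(-0.002,+0.000) ωy=+0.00 pitch=+0.0°
  b2     pos=(+0.072,+0.064) vel=(-0.001,-0.001) ωy=-0.02 pitch=+44.7°
  b3     pos=(+0.153,+0.063) vel=(+0.000,+0.000) ωy=-0.01 pitch=+42.5°

Key-timestep trajectory:
   step    t(s)  b1.x    b1.z    b1.vx   b1.vz   b2.x    b2.z    b2.vx   b2.vz   b3.x    b3.z    b3.vx   b3.vz 
     90  0.3913   -0.001  +0.027  -0.002  +0.000   +0.073  +0.065  -0.001  -0.001   +0.153  +0.064  +0.000  +0.000
    180  0.7826   -0.002  +0.027  -0.002  +0.000   +0.072  +0.065  -0.001  -0.001   +0.153  +0.063  +0.000  +0.000
    270  1.1739   -0.003  +0.027  -0.002  +0.000   +0.072  +0.064  -0.001  -0.001   +0.153  +0.063  +0.000  +0.000


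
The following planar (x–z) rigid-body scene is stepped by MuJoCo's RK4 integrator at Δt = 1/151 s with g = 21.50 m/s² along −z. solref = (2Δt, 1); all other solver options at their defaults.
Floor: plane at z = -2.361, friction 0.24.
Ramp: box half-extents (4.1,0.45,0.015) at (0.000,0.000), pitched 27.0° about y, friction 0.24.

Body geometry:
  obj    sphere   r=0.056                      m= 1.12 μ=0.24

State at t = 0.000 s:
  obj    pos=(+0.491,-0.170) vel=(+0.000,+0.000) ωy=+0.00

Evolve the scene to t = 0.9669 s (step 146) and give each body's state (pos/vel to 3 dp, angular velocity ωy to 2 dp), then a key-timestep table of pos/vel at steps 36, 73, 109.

State at t = 0.9669 s:
  obj    pos=(+3.395,-1.650) vel=(+6.006,-3.060) ωy=+120.34

Key-timestep trajectory:
   step    t(s)  obj.x    obj.z    obj.vx   obj.vz 
     36  0.2384   +0.668  -0.260  +1.481  -0.755
     73  0.4834   +1.217  -0.540  +3.003  -1.530
    109  0.7219   +2.110  -0.995  +4.484  -2.285


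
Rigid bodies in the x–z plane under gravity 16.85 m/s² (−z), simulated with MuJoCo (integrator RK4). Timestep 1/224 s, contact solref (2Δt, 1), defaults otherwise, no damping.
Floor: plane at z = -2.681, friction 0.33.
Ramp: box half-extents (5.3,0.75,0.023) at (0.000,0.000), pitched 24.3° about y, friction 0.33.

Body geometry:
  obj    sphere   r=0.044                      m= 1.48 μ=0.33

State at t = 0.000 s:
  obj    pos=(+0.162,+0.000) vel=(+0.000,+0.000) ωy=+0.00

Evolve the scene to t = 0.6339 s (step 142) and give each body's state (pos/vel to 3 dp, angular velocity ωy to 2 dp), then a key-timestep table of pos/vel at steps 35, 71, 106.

State at t = 0.6339 s:
  obj    pos=(+1.069,-0.409) vel=(+2.862,-1.292) ωy=+71.34

Key-timestep trajectory:
   step    t(s)  obj.x    obj.z    obj.vx   obj.vz 
     35  0.1562   +0.217  -0.025  +0.705  -0.319
     71  0.3170   +0.389  -0.102  +1.431  -0.646
    106  0.4732   +0.668  -0.228  +2.136  -0.965


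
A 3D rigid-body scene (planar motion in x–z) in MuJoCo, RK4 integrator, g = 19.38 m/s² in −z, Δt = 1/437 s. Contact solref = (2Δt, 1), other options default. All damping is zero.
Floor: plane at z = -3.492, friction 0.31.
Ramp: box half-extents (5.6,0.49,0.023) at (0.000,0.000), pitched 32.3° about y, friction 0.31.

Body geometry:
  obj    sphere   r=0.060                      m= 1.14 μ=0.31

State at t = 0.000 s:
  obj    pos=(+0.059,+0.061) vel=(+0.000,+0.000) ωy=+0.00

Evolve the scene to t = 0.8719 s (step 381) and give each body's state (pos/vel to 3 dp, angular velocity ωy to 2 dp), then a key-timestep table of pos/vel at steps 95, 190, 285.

State at t = 0.8719 s:
  obj    pos=(+2.435,-1.441) vel=(+5.451,-3.446) ωy=+107.47

Key-timestep trajectory:
   step    t(s)  obj.x    obj.z    obj.vx   obj.vz 
     95  0.2174   +0.207  -0.033  +1.359  -0.859
    190  0.4348   +0.650  -0.313  +2.719  -1.719
    285  0.6522   +1.389  -0.780  +4.078  -2.578


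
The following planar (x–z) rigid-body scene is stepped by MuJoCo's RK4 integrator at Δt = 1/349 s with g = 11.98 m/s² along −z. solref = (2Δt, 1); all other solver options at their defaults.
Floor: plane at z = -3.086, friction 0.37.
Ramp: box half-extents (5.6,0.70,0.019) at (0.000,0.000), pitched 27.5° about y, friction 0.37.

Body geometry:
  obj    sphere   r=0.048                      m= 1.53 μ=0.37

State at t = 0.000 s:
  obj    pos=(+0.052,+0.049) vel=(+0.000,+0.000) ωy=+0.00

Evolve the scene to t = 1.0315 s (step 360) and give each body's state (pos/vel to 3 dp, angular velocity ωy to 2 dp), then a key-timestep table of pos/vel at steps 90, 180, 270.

State at t = 1.0315 s:
  obj    pos=(+1.917,-0.922) vel=(+3.615,-1.882) ωy=+84.90

Key-timestep trajectory:
   step    t(s)  obj.x    obj.z    obj.vx   obj.vz 
     90  0.2579   +0.168  -0.012  +0.904  -0.471
    180  0.5158   +0.518  -0.194  +1.808  -0.941
    270  0.7736   +1.101  -0.497  +2.712  -1.412


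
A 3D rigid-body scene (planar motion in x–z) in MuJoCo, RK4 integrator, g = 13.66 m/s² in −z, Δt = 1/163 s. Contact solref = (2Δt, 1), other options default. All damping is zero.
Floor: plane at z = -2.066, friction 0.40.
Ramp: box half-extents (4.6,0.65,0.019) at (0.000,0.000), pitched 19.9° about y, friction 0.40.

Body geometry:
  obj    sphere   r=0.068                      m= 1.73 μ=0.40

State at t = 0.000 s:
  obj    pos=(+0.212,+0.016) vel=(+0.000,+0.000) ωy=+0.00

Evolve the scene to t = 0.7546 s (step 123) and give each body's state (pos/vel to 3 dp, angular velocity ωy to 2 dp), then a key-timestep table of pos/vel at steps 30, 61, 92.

State at t = 0.7546 s:
  obj    pos=(+1.101,-0.306) vel=(+2.356,-0.853) ωy=+36.85

Key-timestep trajectory:
   step    t(s)  obj.x    obj.z    obj.vx   obj.vz 
     30  0.1840   +0.265  -0.003  +0.575  -0.208
     61  0.3742   +0.431  -0.063  +1.169  -0.423
     92  0.5644   +0.709  -0.164  +1.763  -0.638


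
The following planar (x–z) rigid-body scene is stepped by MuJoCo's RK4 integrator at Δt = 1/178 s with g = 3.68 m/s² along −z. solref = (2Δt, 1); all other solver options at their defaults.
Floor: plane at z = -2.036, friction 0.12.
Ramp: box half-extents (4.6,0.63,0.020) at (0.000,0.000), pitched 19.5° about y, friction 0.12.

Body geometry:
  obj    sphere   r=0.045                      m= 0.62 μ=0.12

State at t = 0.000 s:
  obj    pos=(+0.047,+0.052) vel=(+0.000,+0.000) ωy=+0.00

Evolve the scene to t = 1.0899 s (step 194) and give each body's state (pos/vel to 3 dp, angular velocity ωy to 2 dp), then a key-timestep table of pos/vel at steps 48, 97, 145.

State at t = 1.0899 s:
  obj    pos=(+0.538,-0.122) vel=(+0.902,-0.319) ωy=+21.24

Key-timestep trajectory:
   step    t(s)  obj.x    obj.z    obj.vx   obj.vz 
     48  0.2697   +0.077  +0.042  +0.223  -0.079
     97  0.5449   +0.170  +0.009  +0.451  -0.160
    145  0.8146   +0.322  -0.045  +0.674  -0.239


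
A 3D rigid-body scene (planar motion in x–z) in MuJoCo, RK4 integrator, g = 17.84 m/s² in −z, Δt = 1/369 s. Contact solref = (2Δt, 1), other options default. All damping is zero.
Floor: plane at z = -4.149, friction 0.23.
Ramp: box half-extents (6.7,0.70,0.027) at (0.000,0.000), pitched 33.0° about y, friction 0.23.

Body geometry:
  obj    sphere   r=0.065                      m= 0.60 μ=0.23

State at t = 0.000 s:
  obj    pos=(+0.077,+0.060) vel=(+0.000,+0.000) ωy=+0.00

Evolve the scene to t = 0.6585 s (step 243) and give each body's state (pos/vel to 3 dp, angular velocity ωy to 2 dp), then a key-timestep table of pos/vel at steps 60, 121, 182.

State at t = 0.6585 s:
  obj    pos=(+1.339,-0.760) vel=(+3.833,-2.489) ωy=+70.30

Key-timestep trajectory:
   step    t(s)  obj.x    obj.z    obj.vx   obj.vz 
     60  0.1626   +0.154  +0.010  +0.947  -0.615
    121  0.3279   +0.390  -0.144  +1.909  -1.240
    182  0.4932   +0.785  -0.400  +2.871  -1.865


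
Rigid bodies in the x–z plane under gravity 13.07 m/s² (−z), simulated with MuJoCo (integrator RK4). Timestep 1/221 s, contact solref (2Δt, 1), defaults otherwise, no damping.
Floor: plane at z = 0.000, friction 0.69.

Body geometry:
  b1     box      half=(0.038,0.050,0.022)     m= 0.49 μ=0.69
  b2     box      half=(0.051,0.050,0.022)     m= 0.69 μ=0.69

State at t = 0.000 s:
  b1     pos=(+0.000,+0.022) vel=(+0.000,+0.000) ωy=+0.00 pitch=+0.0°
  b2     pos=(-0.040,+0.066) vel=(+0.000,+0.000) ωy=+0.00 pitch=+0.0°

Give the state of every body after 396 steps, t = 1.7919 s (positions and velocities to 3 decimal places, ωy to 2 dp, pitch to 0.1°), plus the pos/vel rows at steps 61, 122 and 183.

State at t = 1.7919 s:
  b1     pos=(+0.000,+0.022) vel=(+0.000,+0.000) ωy=+0.00 pitch=+0.0°
  b2     pos=(-0.090,+0.051) vel=(+0.000,+0.000) ωy=+0.00 pitch=-90.0°

Key-timestep trajectory:
   step    t(s)  b1.x    b1.z    b1.vx   b1.vz   b2.x    b2.z    b2.vx   b2.vz 
     61  0.2760   +0.000  +0.022  +0.000  +0.000   -0.069  +0.055  -0.230  +0.008
    122  0.5520   +0.000  +0.022  +0.000  +0.000   -0.104  +0.055  +0.066  -0.010
    183  0.8281   +0.000  +0.022  +0.000  +0.000   -0.093  +0.052  -0.042  +0.021


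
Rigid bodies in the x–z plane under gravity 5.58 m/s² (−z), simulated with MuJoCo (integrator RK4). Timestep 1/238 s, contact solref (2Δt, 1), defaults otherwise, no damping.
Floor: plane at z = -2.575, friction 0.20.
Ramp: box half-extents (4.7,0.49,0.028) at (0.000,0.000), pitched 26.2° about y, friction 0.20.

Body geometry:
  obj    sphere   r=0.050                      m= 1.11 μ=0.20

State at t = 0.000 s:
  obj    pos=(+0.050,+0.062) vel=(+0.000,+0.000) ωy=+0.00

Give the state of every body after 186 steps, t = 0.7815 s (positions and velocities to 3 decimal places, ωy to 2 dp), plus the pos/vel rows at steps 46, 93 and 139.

State at t = 0.7815 s:
  obj    pos=(+0.532,-0.175) vel=(+1.234,-0.607) ωy=+27.50

Key-timestep trajectory:
   step    t(s)  obj.x    obj.z    obj.vx   obj.vz 
     46  0.1933   +0.080  +0.048  +0.305  -0.150
     93  0.3908   +0.171  +0.003  +0.617  -0.304
    139  0.5840   +0.319  -0.070  +0.922  -0.454


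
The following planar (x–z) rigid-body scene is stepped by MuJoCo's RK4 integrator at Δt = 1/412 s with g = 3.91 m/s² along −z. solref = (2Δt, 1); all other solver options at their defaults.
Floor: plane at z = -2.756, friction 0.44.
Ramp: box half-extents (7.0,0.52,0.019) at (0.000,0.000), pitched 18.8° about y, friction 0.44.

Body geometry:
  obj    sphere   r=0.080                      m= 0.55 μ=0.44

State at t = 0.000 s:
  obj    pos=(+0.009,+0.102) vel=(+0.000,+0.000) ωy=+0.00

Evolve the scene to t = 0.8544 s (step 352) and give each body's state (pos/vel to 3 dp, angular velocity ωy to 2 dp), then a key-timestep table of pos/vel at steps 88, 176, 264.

State at t = 0.8544 s:
  obj    pos=(+0.320,-0.004) vel=(+0.728,-0.248) ωy=+9.61

Key-timestep trajectory:
   step    t(s)  obj.x    obj.z    obj.vx   obj.vz 
     88  0.2136   +0.028  +0.095  +0.182  -0.062
    176  0.4272   +0.087  +0.075  +0.364  -0.124
    264  0.6408   +0.184  +0.042  +0.546  -0.186


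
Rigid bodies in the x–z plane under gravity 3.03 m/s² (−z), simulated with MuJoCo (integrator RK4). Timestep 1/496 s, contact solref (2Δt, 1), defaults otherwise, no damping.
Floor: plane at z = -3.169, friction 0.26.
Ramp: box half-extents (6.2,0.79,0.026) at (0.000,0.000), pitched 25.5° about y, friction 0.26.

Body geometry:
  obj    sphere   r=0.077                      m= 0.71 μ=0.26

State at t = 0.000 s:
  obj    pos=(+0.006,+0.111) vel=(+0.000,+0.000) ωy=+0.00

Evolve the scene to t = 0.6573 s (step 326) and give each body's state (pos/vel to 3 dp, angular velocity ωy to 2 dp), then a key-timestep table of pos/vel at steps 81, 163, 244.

State at t = 0.6573 s:
  obj    pos=(+0.188,+0.025) vel=(+0.553,-0.264) ωy=+7.95

Key-timestep trajectory:
   step    t(s)  obj.x    obj.z    obj.vx   obj.vz 
     81  0.1633   +0.017  +0.106  +0.137  -0.066
    163  0.3286   +0.052  +0.090  +0.276  -0.132
    244  0.4919   +0.108  +0.063  +0.414  -0.197


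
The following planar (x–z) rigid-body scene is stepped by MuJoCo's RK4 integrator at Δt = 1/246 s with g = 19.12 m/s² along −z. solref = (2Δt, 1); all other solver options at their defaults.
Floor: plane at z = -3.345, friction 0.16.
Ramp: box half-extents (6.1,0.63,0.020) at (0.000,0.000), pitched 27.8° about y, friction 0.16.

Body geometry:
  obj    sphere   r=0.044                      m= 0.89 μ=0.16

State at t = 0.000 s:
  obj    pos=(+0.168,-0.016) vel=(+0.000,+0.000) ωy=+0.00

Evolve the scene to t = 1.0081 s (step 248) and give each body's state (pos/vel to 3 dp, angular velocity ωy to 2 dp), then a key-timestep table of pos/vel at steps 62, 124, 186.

State at t = 1.0081 s:
  obj    pos=(+3.032,-1.526) vel=(+5.681,-2.995) ωy=+145.90

Key-timestep trajectory:
   step    t(s)  obj.x    obj.z    obj.vx   obj.vz 
     62  0.2520   +0.347  -0.111  +1.420  -0.749
    124  0.5041   +0.884  -0.394  +2.840  -1.498
    186  0.7561   +1.779  -0.866  +4.261  -2.246


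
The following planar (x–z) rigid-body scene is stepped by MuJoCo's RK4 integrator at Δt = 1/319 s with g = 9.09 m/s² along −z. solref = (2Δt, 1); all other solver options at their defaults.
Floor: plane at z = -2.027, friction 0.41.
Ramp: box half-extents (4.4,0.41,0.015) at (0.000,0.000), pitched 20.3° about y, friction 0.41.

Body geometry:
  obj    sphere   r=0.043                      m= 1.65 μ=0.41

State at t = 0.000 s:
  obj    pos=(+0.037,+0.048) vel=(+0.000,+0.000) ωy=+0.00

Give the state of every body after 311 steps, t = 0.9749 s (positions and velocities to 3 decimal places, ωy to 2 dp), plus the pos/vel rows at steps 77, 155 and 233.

State at t = 0.9749 s:
  obj    pos=(+1.041,-0.323) vel=(+2.060,-0.762) ωy=+51.07

Key-timestep trajectory:
   step    t(s)  obj.x    obj.z    obj.vx   obj.vz 
     77  0.2414   +0.099  +0.025  +0.510  -0.189
    155  0.4859   +0.286  -0.044  +1.027  -0.380
    233  0.7304   +0.601  -0.160  +1.543  -0.571


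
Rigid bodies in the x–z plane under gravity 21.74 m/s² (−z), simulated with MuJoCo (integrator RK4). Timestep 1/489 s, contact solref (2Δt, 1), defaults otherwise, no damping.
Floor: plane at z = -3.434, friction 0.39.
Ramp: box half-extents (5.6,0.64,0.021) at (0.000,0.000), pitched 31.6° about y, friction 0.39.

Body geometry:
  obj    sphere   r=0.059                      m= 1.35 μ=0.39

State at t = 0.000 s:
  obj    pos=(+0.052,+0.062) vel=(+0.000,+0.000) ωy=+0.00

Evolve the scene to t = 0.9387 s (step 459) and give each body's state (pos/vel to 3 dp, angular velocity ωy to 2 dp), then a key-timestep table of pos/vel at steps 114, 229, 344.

State at t = 0.9387 s:
  obj    pos=(+3.105,-1.816) vel=(+6.505,-4.002) ωy=+129.44

Key-timestep trajectory:
   step    t(s)  obj.x    obj.z    obj.vx   obj.vz 
    114  0.2331   +0.240  -0.054  +1.616  -0.994
    229  0.4683   +0.812  -0.406  +3.246  -1.997
    344  0.7035   +1.767  -0.993  +4.875  -2.999


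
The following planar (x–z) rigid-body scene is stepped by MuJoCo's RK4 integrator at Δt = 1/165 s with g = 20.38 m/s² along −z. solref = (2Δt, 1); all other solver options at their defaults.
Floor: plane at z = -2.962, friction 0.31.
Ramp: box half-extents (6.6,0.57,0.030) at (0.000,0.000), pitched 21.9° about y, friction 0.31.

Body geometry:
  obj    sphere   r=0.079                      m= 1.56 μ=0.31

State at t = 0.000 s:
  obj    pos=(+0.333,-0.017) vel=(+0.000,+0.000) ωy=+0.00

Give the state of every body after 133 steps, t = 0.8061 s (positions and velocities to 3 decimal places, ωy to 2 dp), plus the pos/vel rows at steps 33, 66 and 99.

State at t = 0.8061 s:
  obj    pos=(+1.970,-0.674) vel=(+4.061,-1.632) ωy=+55.39

Key-timestep trajectory:
   step    t(s)  obj.x    obj.z    obj.vx   obj.vz 
     33  0.2000   +0.434  -0.057  +1.008  -0.405
     66  0.4000   +0.736  -0.179  +2.015  -0.810
     99  0.6000   +1.240  -0.381  +3.023  -1.215


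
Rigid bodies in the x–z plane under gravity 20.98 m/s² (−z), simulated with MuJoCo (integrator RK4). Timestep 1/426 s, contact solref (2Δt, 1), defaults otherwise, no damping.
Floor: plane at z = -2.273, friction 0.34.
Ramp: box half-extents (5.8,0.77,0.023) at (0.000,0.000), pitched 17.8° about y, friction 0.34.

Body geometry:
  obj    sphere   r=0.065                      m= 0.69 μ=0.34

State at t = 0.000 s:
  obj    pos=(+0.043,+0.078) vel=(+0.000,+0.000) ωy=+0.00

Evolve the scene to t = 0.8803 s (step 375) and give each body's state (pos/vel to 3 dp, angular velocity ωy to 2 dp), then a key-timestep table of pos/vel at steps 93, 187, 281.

State at t = 0.8803 s:
  obj    pos=(+1.733,-0.464) vel=(+3.840,-1.233) ωy=+62.03

Key-timestep trajectory:
   step    t(s)  obj.x    obj.z    obj.vx   obj.vz 
     93  0.2183   +0.147  +0.045  +0.952  -0.306
    187  0.4390   +0.463  -0.056  +1.915  -0.615
    281  0.6596   +0.992  -0.226  +2.877  -0.924


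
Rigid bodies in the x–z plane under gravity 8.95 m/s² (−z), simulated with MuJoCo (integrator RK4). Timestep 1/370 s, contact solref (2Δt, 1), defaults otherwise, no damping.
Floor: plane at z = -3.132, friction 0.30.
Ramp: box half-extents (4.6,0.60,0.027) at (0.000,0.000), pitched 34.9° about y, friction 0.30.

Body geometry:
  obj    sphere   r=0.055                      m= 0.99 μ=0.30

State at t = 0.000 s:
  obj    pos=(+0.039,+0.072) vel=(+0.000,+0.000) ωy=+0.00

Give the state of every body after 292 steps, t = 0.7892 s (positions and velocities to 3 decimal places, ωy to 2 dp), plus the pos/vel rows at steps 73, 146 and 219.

State at t = 0.7892 s:
  obj    pos=(+0.974,-0.579) vel=(+2.368,-1.652) ωy=+52.47

Key-timestep trajectory:
   step    t(s)  obj.x    obj.z    obj.vx   obj.vz 
     73  0.1973   +0.098  +0.032  +0.592  -0.413
    146  0.3946   +0.273  -0.090  +1.184  -0.826
    219  0.5919   +0.565  -0.294  +1.776  -1.239


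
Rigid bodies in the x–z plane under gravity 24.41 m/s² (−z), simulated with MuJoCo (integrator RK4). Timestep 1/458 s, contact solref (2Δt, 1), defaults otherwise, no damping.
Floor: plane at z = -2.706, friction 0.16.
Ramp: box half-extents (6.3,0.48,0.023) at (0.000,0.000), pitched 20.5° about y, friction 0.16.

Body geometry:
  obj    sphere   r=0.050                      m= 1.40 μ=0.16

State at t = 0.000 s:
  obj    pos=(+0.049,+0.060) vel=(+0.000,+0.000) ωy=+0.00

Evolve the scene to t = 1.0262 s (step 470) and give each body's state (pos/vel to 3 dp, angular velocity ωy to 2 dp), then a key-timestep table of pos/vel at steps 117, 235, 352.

State at t = 1.0262 s:
  obj    pos=(+3.061,-1.066) vel=(+5.869,-2.194) ωy=+125.31

Key-timestep trajectory:
   step    t(s)  obj.x    obj.z    obj.vx   obj.vz 
    117  0.2555   +0.236  -0.010  +1.461  -0.546
    235  0.5131   +0.802  -0.222  +2.935  -1.097
    352  0.7686   +1.738  -0.572  +4.396  -1.644


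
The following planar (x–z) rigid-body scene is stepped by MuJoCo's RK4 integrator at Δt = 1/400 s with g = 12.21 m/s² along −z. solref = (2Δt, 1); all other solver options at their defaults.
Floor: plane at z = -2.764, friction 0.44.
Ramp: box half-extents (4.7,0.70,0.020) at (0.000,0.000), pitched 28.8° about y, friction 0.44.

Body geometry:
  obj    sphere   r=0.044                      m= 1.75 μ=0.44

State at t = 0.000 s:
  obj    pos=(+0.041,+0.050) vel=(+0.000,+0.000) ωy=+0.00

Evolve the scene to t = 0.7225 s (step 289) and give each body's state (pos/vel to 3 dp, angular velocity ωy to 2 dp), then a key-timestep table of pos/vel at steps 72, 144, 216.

State at t = 0.7225 s:
  obj    pos=(+1.002,-0.478) vel=(+2.660,-1.462) ωy=+68.98

Key-timestep trajectory:
   step    t(s)  obj.x    obj.z    obj.vx   obj.vz 
     72  0.1800   +0.101  +0.018  +0.663  -0.364
    144  0.3600   +0.280  -0.081  +1.326  -0.729
    216  0.5400   +0.578  -0.245  +1.988  -1.093


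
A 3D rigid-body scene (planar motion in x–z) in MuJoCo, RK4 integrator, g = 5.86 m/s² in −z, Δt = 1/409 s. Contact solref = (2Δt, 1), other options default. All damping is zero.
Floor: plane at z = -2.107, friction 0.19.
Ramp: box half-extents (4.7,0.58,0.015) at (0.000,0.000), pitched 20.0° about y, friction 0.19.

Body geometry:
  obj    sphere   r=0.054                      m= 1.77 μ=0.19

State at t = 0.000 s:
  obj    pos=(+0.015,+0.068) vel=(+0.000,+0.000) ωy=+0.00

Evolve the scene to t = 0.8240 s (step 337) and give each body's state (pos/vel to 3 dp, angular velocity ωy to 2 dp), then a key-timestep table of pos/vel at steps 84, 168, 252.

State at t = 0.8240 s:
  obj    pos=(+0.472,-0.098) vel=(+1.108,-0.403) ωy=+21.84

Key-timestep trajectory:
   step    t(s)  obj.x    obj.z    obj.vx   obj.vz 
     84  0.2054   +0.043  +0.058  +0.276  -0.101
    168  0.4108   +0.129  +0.027  +0.553  -0.201
    252  0.6161   +0.270  -0.025  +0.829  -0.302


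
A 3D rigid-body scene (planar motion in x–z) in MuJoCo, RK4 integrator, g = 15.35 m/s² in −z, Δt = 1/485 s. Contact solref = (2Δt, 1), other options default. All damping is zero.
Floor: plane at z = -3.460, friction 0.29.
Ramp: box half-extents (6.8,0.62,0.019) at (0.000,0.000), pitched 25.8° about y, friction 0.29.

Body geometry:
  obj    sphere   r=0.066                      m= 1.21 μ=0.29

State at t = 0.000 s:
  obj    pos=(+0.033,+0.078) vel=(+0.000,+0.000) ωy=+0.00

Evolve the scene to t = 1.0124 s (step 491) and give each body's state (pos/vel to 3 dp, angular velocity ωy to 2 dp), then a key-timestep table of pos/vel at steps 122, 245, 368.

State at t = 1.0124 s:
  obj    pos=(+2.235,-0.986) vel=(+4.350,-2.103) ωy=+73.19

Key-timestep trajectory:
   step    t(s)  obj.x    obj.z    obj.vx   obj.vz 
    122  0.2515   +0.169  +0.013  +1.081  -0.522
    245  0.5052   +0.581  -0.187  +2.170  -1.049
    368  0.7588   +1.270  -0.520  +3.260  -1.576


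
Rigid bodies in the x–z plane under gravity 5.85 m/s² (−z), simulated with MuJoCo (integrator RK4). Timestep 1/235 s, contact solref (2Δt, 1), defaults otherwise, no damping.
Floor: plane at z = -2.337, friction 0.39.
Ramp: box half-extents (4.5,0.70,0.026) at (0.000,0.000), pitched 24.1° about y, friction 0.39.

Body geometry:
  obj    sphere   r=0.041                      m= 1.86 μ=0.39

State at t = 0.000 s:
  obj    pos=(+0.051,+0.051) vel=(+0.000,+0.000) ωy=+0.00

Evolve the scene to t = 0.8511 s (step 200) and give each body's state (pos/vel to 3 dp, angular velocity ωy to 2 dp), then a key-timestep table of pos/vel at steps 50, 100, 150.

State at t = 0.8511 s:
  obj    pos=(+0.615,-0.202) vel=(+1.326,-0.593) ωy=+35.41

Key-timestep trajectory:
   step    t(s)  obj.x    obj.z    obj.vx   obj.vz 
     50  0.2128   +0.086  +0.035  +0.331  -0.148
    100  0.4255   +0.192  -0.012  +0.663  -0.296
    150  0.6383   +0.368  -0.091  +0.994  -0.445


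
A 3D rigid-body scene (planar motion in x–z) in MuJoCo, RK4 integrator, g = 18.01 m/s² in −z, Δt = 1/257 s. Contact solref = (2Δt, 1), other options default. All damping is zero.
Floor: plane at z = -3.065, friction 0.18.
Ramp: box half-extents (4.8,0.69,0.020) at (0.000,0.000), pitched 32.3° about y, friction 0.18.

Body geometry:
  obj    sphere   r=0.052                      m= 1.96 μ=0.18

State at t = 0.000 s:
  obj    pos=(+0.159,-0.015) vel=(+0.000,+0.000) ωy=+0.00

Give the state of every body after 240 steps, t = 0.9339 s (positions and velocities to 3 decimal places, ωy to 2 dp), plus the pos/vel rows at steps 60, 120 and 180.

State at t = 0.9339 s:
  obj    pos=(+2.698,-1.621) vel=(+5.436,-3.436) ωy=+122.83

Key-timestep trajectory:
   step    t(s)  obj.x    obj.z    obj.vx   obj.vz 
     60  0.2335   +0.318  -0.116  +1.362  -0.857
    120  0.4669   +0.794  -0.417  +2.717  -1.724
    180  0.7004   +1.588  -0.918  +4.080  -2.570


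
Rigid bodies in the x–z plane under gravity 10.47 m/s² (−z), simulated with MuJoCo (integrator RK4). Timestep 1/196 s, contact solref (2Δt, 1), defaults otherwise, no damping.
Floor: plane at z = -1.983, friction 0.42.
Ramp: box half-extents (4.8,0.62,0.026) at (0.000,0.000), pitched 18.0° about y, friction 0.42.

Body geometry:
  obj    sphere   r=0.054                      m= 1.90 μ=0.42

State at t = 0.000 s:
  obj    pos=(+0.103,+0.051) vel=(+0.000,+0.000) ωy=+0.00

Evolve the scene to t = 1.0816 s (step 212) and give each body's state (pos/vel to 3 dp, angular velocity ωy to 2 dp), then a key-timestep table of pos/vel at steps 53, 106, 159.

State at t = 1.0816 s:
  obj    pos=(+1.389,-0.367) vel=(+2.377,-0.772) ωy=+46.28

Key-timestep trajectory:
   step    t(s)  obj.x    obj.z    obj.vx   obj.vz 
     53  0.2704   +0.183  +0.025  +0.594  -0.193
    106  0.5408   +0.424  -0.054  +1.189  -0.386
    159  0.8112   +0.826  -0.184  +1.783  -0.579


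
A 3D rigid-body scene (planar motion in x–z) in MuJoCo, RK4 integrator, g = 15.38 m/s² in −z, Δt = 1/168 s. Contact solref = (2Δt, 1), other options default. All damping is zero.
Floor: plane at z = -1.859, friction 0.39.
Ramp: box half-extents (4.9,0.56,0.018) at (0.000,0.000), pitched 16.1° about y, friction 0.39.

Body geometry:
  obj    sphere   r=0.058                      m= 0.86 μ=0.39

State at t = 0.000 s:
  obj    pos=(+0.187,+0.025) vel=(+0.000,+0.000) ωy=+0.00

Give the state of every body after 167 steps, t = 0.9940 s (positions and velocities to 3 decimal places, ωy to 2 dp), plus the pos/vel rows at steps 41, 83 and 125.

State at t = 0.9940 s:
  obj    pos=(+1.633,-0.392) vel=(+2.910,-0.840) ωy=+52.21

Key-timestep trajectory:
   step    t(s)  obj.x    obj.z    obj.vx   obj.vz 
     41  0.2440   +0.274  +0.000  +0.714  -0.206
     83  0.4940   +0.544  -0.078  +1.446  -0.417
    125  0.7440   +0.997  -0.209  +2.178  -0.629


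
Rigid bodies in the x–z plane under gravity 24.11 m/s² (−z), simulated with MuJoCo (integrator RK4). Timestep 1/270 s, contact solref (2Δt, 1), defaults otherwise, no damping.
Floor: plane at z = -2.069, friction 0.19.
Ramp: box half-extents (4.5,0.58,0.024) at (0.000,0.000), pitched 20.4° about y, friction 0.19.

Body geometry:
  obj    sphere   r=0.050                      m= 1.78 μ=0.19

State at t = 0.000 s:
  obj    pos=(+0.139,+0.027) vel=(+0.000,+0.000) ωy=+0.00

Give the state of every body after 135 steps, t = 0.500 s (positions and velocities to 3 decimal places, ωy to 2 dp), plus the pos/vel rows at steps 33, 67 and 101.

State at t = 0.500 s:
  obj    pos=(+0.843,-0.234) vel=(+2.813,-1.046) ωy=+60.01

Key-timestep trajectory:
   step    t(s)  obj.x    obj.z    obj.vx   obj.vz 
     33  0.1222   +0.181  +0.012  +0.688  -0.256
     67  0.2481   +0.312  -0.037  +1.396  -0.519
    101  0.3741   +0.533  -0.119  +2.105  -0.783


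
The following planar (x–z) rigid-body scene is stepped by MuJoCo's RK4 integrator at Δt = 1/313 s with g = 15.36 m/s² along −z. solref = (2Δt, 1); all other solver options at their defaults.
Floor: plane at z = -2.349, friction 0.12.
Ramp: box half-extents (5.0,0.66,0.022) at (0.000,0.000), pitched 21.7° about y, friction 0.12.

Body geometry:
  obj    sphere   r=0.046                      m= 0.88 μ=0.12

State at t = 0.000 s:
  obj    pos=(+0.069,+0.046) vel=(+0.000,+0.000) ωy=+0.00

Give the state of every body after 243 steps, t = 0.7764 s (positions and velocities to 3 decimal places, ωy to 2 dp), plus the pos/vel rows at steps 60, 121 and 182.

State at t = 0.7764 s:
  obj    pos=(+1.205,-0.406) vel=(+2.926,-1.165) ωy=+68.45

Key-timestep trajectory:
   step    t(s)  obj.x    obj.z    obj.vx   obj.vz 
     60  0.1917   +0.138  +0.018  +0.723  -0.288
    121  0.3866   +0.351  -0.066  +1.457  -0.580
    182  0.5815   +0.706  -0.208  +2.192  -0.872


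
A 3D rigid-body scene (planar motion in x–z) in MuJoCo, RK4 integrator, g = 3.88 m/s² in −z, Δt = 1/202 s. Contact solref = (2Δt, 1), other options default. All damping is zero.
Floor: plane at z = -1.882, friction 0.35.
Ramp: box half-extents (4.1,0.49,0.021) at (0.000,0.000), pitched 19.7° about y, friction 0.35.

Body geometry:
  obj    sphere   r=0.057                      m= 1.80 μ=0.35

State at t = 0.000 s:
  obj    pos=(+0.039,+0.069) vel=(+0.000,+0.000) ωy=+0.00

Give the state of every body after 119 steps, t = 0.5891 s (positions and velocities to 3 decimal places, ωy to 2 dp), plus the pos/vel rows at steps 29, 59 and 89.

State at t = 0.5891 s:
  obj    pos=(+0.192,+0.014) vel=(+0.518,-0.186) ωy=+9.65

Key-timestep trajectory:
   step    t(s)  obj.x    obj.z    obj.vx   obj.vz 
     29  0.1436   +0.048  +0.066  +0.126  -0.045
     59  0.2921   +0.077  +0.055  +0.257  -0.092
     89  0.4406   +0.124  +0.038  +0.388  -0.139


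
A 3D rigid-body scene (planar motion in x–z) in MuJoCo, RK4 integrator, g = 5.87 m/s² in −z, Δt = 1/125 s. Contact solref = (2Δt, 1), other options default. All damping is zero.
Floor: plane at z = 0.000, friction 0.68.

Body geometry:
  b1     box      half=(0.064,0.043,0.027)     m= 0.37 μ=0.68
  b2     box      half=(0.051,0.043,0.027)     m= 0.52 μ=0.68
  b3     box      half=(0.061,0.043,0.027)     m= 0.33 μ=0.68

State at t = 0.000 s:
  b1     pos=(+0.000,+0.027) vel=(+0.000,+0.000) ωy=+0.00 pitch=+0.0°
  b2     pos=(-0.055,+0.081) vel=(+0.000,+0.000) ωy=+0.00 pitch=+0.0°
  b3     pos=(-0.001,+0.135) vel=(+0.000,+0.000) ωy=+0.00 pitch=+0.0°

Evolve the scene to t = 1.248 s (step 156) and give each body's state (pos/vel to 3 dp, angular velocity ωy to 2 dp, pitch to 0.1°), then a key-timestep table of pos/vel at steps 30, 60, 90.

State at t = 1.248 s:
  b1     pos=(+0.000,+0.027) vel=(+0.000,+0.000) ωy=+0.00 pitch=+0.0°
  b2     pos=(-0.055,+0.081) vel=(+0.000,+0.000) ωy=+0.00 pitch=+0.0°
  b3     pos=(+0.144,+0.027) vel=(+0.000,+0.000) ωy=+0.00 pitch=+180.0°

Key-timestep trajectory:
   step    t(s)  b1.x    b1.z    b1.vx   b1.vz   b2.x    b2.z    b2.vx   b2.vz   b3.x    b3.z    b3.vx   b3.vz 
     30  0.2400   +0.000  +0.027  +0.000  +0.000   -0.055  +0.081  +0.000  +0.000   +0.007  +0.133  +0.087  -0.042
     60  0.4800   +0.000  +0.027  +0.000  +0.000   -0.055  +0.081  +0.000  +0.000   +0.045  +0.119  +0.214  -0.041
     90  0.7200   +0.000  +0.027  +0.000  +0.000   -0.055  +0.081  +0.000  +0.000   +0.112  +0.092  +0.335  -0.427


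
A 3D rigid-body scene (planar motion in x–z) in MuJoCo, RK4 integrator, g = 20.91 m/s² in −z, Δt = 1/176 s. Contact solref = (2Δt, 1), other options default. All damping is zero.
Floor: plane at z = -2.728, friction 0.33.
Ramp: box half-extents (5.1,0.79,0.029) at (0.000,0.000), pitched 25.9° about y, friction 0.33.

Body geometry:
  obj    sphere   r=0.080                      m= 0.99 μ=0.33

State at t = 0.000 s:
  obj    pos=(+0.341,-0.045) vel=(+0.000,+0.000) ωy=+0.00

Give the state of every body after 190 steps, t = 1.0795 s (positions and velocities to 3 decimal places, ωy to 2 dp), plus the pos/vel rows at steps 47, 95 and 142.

State at t = 1.0795 s:
  obj    pos=(+3.761,-1.705) vel=(+6.335,-3.076) ωy=+88.02

Key-timestep trajectory:
   step    t(s)  obj.x    obj.z    obj.vx   obj.vz 
     47  0.2670   +0.551  -0.146  +1.567  -0.761
     95  0.5398   +1.196  -0.460  +3.168  -1.538
    142  0.8068   +2.251  -0.972  +4.735  -2.299


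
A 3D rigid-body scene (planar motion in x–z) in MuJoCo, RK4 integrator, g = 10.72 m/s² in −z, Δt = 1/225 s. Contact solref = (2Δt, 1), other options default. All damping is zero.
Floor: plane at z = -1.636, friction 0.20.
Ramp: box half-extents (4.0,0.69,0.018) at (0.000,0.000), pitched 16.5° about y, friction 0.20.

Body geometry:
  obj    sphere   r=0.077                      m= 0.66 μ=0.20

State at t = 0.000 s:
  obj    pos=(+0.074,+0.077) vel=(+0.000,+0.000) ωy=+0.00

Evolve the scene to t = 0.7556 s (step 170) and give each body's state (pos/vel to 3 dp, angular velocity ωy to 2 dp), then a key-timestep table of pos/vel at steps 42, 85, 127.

State at t = 0.7556 s:
  obj    pos=(+0.669,-0.099) vel=(+1.576,-0.467) ωy=+21.34

Key-timestep trajectory:
   step    t(s)  obj.x    obj.z    obj.vx   obj.vz 
     42  0.1867   +0.110  +0.066  +0.389  -0.115
     85  0.3778   +0.223  +0.033  +0.788  -0.233
    127  0.5644   +0.406  -0.021  +1.177  -0.349


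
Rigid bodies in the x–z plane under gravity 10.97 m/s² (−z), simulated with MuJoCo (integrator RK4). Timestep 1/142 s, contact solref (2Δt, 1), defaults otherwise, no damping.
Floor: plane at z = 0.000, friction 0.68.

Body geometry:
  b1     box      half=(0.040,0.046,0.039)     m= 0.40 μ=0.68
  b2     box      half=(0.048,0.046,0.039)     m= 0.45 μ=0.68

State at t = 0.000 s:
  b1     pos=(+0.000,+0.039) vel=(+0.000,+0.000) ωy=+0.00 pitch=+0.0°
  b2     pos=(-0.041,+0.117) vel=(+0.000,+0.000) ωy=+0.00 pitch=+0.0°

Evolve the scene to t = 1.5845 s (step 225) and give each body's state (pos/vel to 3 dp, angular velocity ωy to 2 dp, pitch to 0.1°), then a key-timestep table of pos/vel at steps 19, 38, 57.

State at t = 1.5845 s:
  b1     pos=(+0.000,+0.039) vel=(+0.000,+0.000) ωy=+0.00 pitch=+0.0°
  b2     pos=(-0.089,+0.048) vel=(+0.000,+0.000) ωy=+0.00 pitch=-90.0°

Key-timestep trajectory:
   step    t(s)  b1.x    b1.z    b1.vx   b1.vz   b2.x    b2.z    b2.vx   b2.vz 
     19  0.1338   +0.000  +0.039  +0.000  +0.000   -0.043  +0.117  -0.036  -0.003
     38  0.2676   +0.000  +0.039  +0.001  +0.000   -0.055  +0.114  -0.177  -0.077
     57  0.4014   +0.000  +0.039  +0.000  +0.000   -0.090  +0.055  -0.286  -1.070


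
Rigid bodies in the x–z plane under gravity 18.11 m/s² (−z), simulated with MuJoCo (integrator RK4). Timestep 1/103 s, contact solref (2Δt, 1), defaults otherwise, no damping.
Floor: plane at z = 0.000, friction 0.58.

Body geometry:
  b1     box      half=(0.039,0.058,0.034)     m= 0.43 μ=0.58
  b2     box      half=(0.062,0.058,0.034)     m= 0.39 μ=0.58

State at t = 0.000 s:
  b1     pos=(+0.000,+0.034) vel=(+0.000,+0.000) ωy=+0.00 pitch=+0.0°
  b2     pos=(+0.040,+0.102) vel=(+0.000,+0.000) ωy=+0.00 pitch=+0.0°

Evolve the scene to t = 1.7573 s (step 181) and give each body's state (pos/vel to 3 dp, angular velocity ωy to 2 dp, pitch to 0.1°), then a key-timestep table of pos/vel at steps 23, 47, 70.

State at t = 1.7573 s:
  b1     pos=(+0.000,+0.034) vel=(+0.000,+0.000) ωy=+0.00 pitch=+0.0°
  b2     pos=(+0.094,+0.062) vel=(+0.000,+0.000) ωy=+0.00 pitch=+90.0°

Key-timestep trajectory:
   step    t(s)  b1.x    b1.z    b1.vx   b1.vz   b2.x    b2.z    b2.vx   b2.vz 
     23  0.2233   +0.000  +0.034  -0.001  +0.000   +0.053  +0.099  +0.185  -0.113
     47  0.4563   +0.000  +0.034  +0.000  +0.000   +0.117  +0.070  +0.038  +0.006
     70  0.6796   +0.000  +0.034  +0.000  +0.000   +0.087  +0.065  +0.081  -0.014


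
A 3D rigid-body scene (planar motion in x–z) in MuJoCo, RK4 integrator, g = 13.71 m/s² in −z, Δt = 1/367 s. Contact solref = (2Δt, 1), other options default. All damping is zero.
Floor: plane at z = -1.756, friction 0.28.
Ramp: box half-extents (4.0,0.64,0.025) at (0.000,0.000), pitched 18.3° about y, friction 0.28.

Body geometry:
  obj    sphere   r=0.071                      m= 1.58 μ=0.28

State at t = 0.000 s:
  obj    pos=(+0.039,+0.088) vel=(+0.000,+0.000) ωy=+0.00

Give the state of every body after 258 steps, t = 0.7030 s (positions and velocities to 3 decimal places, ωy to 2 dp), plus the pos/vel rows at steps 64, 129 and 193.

State at t = 0.7030 s:
  obj    pos=(+0.761,-0.150) vel=(+2.052,-0.679) ωy=+30.44

Key-timestep trajectory:
   step    t(s)  obj.x    obj.z    obj.vx   obj.vz 
     64  0.1744   +0.083  +0.074  +0.509  -0.168
    129  0.3515   +0.219  +0.029  +1.026  -0.339
    193  0.5259   +0.443  -0.045  +1.535  -0.508
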